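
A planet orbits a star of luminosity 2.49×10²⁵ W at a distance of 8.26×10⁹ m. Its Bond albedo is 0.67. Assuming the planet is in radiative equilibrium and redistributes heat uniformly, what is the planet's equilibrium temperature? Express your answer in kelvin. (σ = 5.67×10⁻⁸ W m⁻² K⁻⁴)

T_eq ≈ 453 K

Flux: S = L/(4πd²) = 2.49×10²⁵/(4π×(8.26×10⁹)²) = 2.90×10⁴ W m⁻².
Energy balance: absorbed = emitted ⇒ πR²·S(1−A) = 4πR²·σT_eq⁴, so T_eq⁴ = S(1−A)/(4σ).
T_eq = [2.90×10⁴ × 0.33 / (4 × 5.67×10⁻⁸)]^(1/4) = (4.23×10¹⁰)^(1/4) = 453 K.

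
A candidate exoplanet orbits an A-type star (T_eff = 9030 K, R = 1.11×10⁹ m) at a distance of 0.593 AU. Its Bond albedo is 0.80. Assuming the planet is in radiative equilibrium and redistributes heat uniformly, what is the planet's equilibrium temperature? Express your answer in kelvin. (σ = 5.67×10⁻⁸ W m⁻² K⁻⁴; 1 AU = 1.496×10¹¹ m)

T_eq ≈ 478 K

d = 0.593 AU = 8.87×10¹⁰ m.
L = 4πR_⋆²σT_⋆⁴ = 4π(1.11×10⁹)² × 5.67×10⁻⁸ × (9030)⁴ = 5.84×10²⁷ W.
S = L/(4πd²) = 5.90×10⁴ W m⁻².
Energy balance: absorbed = emitted ⇒ πR²·S(1−A) = 4πR²·σT_eq⁴, so T_eq⁴ = S(1−A)/(4σ).
T_eq = [5.90×10⁴ × 0.20 / (4 × 5.67×10⁻⁸)]^(1/4) = (5.20×10¹⁰)^(1/4) = 478 K.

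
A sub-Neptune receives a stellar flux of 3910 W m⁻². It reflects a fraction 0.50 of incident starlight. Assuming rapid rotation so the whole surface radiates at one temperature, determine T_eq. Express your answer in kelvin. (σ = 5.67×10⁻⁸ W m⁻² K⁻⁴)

Energy balance: absorbed = emitted ⇒ πR²·S(1−A) = 4πR²·σT_eq⁴, so T_eq⁴ = S(1−A)/(4σ).
T_eq = [3910 × 0.50 / (4 × 5.67×10⁻⁸)]^(1/4) = (8.62×10⁹)^(1/4) = 305 K.

T_eq ≈ 305 K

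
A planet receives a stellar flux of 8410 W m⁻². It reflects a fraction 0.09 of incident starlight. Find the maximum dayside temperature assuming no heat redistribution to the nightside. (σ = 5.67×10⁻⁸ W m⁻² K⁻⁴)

With no redistribution each surface element balances locally: S(1−A) = σT⁴.
T = [8410 × 0.91 / 5.67×10⁻⁸]^(1/4) = (1.35×10¹¹)^(1/4) = 606 K.

T_ss ≈ 606 K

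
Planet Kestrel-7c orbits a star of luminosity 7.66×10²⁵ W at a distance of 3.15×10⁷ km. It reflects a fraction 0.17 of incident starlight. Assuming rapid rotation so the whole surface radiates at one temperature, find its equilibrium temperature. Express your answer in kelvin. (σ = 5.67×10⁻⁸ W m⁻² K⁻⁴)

T_eq ≈ 387 K

d = 3.15×10⁷ km = 3.15×10¹⁰ m.
Flux: S = L/(4πd²) = 7.66×10²⁵/(4π×(3.15×10¹⁰)²) = 6140 W m⁻².
Energy balance: absorbed = emitted ⇒ πR²·S(1−A) = 4πR²·σT_eq⁴, so T_eq⁴ = S(1−A)/(4σ).
T_eq = [6140 × 0.83 / (4 × 5.67×10⁻⁸)]^(1/4) = (2.25×10¹⁰)^(1/4) = 387 K.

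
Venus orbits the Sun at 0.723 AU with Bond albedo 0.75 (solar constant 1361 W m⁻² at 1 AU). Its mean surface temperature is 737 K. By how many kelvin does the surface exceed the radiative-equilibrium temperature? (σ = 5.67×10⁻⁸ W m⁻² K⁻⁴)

ΔT ≈ 505.5 K

S = 1361/0.723² = 2604 W m⁻².
T_eq = [S(1−A)/(4σ)]^(1/4) = [2604×0.25/(4×5.67×10⁻⁸)]^(1/4) = 231.5 K.
ΔT = T_surf − T_eq = 737 − 231.5.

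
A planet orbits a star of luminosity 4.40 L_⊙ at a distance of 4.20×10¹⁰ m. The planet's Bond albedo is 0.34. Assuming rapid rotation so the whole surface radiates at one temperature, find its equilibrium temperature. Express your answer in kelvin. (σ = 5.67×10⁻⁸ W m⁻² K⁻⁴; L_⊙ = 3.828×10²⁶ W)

L = 4.40 × 3.828×10²⁶ = 1.68×10²⁷ W.
Flux: S = L/(4πd²) = 1.68×10²⁷/(4π×(4.20×10¹⁰)²) = 7.60×10⁴ W m⁻².
Energy balance: absorbed = emitted ⇒ πR²·S(1−A) = 4πR²·σT_eq⁴, so T_eq⁴ = S(1−A)/(4σ).
T_eq = [7.60×10⁴ × 0.66 / (4 × 5.67×10⁻⁸)]^(1/4) = (2.21×10¹¹)^(1/4) = 686 K.

T_eq ≈ 686 K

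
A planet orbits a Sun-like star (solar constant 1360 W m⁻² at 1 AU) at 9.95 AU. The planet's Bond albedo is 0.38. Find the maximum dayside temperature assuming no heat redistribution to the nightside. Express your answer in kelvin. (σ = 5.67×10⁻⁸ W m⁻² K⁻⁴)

Flux at 9.95 AU: S = 1360/9.95² = 13.7 W m⁻².
With no redistribution each surface element balances locally: S(1−A) = σT⁴.
T = [13.7 × 0.62 / 5.67×10⁻⁸]^(1/4) = (1.50×10⁸)^(1/4) = 111 K.

T_ss ≈ 111 K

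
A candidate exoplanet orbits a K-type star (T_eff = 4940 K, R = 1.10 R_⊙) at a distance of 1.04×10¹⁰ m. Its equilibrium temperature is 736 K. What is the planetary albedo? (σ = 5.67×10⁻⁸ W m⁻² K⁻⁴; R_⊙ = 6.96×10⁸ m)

R_⋆ = 1.10 × 6.96×10⁸ = 7.66×10⁸ m.
L = 4πR_⋆²σT_⋆⁴ = 4π(7.66×10⁸)² × 5.67×10⁻⁸ × (4940)⁴ = 2.49×10²⁶ W.
S = L/(4πd²) = 1.83×10⁵ W m⁻².
From T_eq⁴ = S(1−A)/(4σ): 1−A = 4σT_eq⁴/S.
1−A = 4 × 5.67×10⁻⁸ × (736)⁴ / 1.83×10⁵ = 0.364.

A ≈ 0.64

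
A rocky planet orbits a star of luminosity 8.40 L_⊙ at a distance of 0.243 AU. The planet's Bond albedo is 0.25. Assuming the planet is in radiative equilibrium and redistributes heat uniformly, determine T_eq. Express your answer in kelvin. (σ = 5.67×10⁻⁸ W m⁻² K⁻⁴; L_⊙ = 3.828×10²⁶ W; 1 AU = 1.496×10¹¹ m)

d = 0.243 AU = 3.64×10¹⁰ m.
L = 8.40 × 3.828×10²⁶ = 3.22×10²⁷ W.
Flux: S = L/(4πd²) = 3.22×10²⁷/(4π×(3.64×10¹⁰)²) = 1.94×10⁵ W m⁻².
Energy balance: absorbed = emitted ⇒ πR²·S(1−A) = 4πR²·σT_eq⁴, so T_eq⁴ = S(1−A)/(4σ).
T_eq = [1.94×10⁵ × 0.75 / (4 × 5.67×10⁻⁸)]^(1/4) = (6.40×10¹¹)^(1/4) = 895 K.

T_eq ≈ 895 K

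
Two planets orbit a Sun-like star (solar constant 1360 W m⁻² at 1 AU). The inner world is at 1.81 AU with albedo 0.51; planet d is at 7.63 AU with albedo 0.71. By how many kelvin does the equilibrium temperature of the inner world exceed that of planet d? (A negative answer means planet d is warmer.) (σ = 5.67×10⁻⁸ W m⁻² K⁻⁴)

ΔT ≈ 99.1 K

T_eq = [S₀(1−A)/(4σd²)]^(1/4), so T ∝ (1−A)^(1/4) / √d.
T₁ = [1360×0.49/(4×5.67×10⁻⁸×1.81²)]^(1/4) = 173.05 K.
T₂ = [1360×0.29/(4×5.67×10⁻⁸×7.63²)]^(1/4) = 73.93 K.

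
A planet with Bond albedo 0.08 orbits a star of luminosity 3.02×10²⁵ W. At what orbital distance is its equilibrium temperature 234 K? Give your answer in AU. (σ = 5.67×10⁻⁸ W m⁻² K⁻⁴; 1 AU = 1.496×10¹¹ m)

From T_eq⁴ = L(1−A)/(16πσd²): d = √[L(1−A)/(16πσT_eq⁴)].
d = √[3.02×10²⁵ × 0.92 / (16π × 5.67×10⁻⁸ × (234)⁴)] = 5.70×10¹⁰ m = 0.381 AU.

d ≈ 0.381 AU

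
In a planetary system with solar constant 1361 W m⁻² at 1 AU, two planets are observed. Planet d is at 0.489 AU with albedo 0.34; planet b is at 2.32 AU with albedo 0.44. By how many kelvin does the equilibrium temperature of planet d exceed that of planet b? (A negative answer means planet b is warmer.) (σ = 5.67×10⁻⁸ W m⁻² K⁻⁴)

T_eq = [S₀(1−A)/(4σd²)]^(1/4), so T ∝ (1−A)^(1/4) / √d.
T₁ = [1361×0.66/(4×5.67×10⁻⁸×0.489²)]^(1/4) = 358.74 K.
T₂ = [1361×0.56/(4×5.67×10⁻⁸×2.32²)]^(1/4) = 158.07 K.

ΔT ≈ 200.7 K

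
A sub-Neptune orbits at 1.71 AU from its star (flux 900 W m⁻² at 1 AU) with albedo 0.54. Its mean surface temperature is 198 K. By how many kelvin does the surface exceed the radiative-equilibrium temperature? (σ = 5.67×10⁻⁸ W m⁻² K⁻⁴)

ΔT ≈ 39.9 K

S = 900/1.71² = 307.8 W m⁻².
T_eq = [S(1−A)/(4σ)]^(1/4) = [307.8×0.46/(4×5.67×10⁻⁸)]^(1/4) = 158.1 K.
ΔT = T_surf − T_eq = 198 − 158.1.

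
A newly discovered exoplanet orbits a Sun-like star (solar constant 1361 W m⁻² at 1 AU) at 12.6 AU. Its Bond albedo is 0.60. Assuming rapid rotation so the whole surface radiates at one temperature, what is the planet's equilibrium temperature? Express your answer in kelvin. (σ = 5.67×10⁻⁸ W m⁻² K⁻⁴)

Flux at 12.6 AU: S = 1361/12.6² = 8.57 W m⁻².
Energy balance: absorbed = emitted ⇒ πR²·S(1−A) = 4πR²·σT_eq⁴, so T_eq⁴ = S(1−A)/(4σ).
T_eq = [8.57 × 0.40 / (4 × 5.67×10⁻⁸)]^(1/4) = (1.51×10⁷)^(1/4) = 62.4 K.

T_eq ≈ 62.4 K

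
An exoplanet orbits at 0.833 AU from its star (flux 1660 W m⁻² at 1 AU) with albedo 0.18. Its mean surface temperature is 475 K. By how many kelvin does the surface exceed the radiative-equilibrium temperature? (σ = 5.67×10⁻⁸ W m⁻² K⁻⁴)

S = 1660/0.833² = 2392 W m⁻².
T_eq = [S(1−A)/(4σ)]^(1/4) = [2392×0.82/(4×5.67×10⁻⁸)]^(1/4) = 305.0 K.
ΔT = T_surf − T_eq = 475 − 305.0.

ΔT ≈ 170.0 K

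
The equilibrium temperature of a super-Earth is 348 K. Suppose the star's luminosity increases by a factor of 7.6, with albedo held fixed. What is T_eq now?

T_eq ∝ L^(1/4) · d^(−1/2).
T′ = 348 × 7.6^(1/4) = 578 K.

T_eq ≈ 578 K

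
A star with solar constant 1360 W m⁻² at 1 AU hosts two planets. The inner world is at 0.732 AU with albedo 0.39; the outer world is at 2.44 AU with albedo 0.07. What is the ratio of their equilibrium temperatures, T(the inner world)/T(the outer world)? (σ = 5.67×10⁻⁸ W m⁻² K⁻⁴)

T₁/T₂ ≈ 1.643

T_eq = [S₀(1−A)/(4σd²)]^(1/4), so T ∝ (1−A)^(1/4) / √d.
T₁ = [1360×0.61/(4×5.67×10⁻⁸×0.732²)]^(1/4) = 287.44 K.
T₂ = [1360×0.93/(4×5.67×10⁻⁸×2.44²)]^(1/4) = 174.94 K.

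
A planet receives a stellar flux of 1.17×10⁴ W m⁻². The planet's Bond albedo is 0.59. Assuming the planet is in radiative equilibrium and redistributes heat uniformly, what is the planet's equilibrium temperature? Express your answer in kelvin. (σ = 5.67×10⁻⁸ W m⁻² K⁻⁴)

Energy balance: absorbed = emitted ⇒ πR²·S(1−A) = 4πR²·σT_eq⁴, so T_eq⁴ = S(1−A)/(4σ).
T_eq = [1.17×10⁴ × 0.41 / (4 × 5.67×10⁻⁸)]^(1/4) = (2.12×10¹⁰)^(1/4) = 381 K.

T_eq ≈ 381 K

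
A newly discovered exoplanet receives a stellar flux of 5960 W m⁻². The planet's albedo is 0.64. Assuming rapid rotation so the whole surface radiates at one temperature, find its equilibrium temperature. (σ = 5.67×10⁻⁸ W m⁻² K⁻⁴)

T_eq ≈ 312 K

Energy balance: absorbed = emitted ⇒ πR²·S(1−A) = 4πR²·σT_eq⁴, so T_eq⁴ = S(1−A)/(4σ).
T_eq = [5960 × 0.36 / (4 × 5.67×10⁻⁸)]^(1/4) = (9.46×10⁹)^(1/4) = 312 K.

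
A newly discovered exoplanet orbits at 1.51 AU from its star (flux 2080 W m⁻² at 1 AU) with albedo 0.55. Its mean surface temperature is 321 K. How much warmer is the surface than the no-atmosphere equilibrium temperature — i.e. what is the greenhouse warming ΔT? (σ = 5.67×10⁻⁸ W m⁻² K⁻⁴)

ΔT ≈ 114.7 K

S = 2080/1.51² = 912.2 W m⁻².
T_eq = [S(1−A)/(4σ)]^(1/4) = [912.2×0.45/(4×5.67×10⁻⁸)]^(1/4) = 206.3 K.
ΔT = T_surf − T_eq = 321 − 206.3.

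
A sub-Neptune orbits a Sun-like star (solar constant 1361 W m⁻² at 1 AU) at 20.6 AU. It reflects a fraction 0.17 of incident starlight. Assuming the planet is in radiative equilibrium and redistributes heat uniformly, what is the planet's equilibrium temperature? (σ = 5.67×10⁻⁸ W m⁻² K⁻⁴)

Flux at 20.6 AU: S = 1361/20.6² = 3.21 W m⁻².
Energy balance: absorbed = emitted ⇒ πR²·S(1−A) = 4πR²·σT_eq⁴, so T_eq⁴ = S(1−A)/(4σ).
T_eq = [3.21 × 0.83 / (4 × 5.67×10⁻⁸)]^(1/4) = (1.17×10⁷)^(1/4) = 58.5 K.

T_eq ≈ 58.5 K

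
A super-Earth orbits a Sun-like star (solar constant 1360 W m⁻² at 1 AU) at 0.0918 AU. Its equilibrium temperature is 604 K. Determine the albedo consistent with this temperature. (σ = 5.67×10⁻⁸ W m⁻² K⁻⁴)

A ≈ 0.81

Flux at 0.0918 AU: S = 1360/0.0918² = 1.61×10⁵ W m⁻².
From T_eq⁴ = S(1−A)/(4σ): 1−A = 4σT_eq⁴/S.
1−A = 4 × 5.67×10⁻⁸ × (604)⁴ / 1.61×10⁵ = 0.187.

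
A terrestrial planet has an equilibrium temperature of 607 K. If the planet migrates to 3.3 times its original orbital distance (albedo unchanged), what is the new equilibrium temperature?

T_eq ∝ L^(1/4) · d^(−1/2).
T′ = 607 / 3.3^(1/2) = 334 K.

T_eq ≈ 334 K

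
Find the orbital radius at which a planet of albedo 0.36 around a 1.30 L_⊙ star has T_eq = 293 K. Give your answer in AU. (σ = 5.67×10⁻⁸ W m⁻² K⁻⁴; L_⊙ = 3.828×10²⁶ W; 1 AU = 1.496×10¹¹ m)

L = 1.30 × 3.828×10²⁶ = 4.98×10²⁶ W.
From T_eq⁴ = L(1−A)/(16πσd²): d = √[L(1−A)/(16πσT_eq⁴)].
d = √[4.98×10²⁶ × 0.64 / (16π × 5.67×10⁻⁸ × (293)⁴)] = 1.23×10¹¹ m = 0.823 AU.

d ≈ 0.823 AU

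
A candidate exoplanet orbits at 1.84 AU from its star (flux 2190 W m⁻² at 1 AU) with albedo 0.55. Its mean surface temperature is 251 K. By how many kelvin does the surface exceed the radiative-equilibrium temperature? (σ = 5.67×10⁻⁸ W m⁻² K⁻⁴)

S = 2190/1.84² = 646.9 W m⁻².
T_eq = [S(1−A)/(4σ)]^(1/4) = [646.9×0.45/(4×5.67×10⁻⁸)]^(1/4) = 189.3 K.
ΔT = T_surf − T_eq = 251 − 189.3.

ΔT ≈ 61.7 K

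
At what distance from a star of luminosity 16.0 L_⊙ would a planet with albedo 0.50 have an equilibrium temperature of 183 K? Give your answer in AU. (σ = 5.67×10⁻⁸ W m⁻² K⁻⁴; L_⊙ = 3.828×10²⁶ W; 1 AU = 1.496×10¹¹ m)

d ≈ 6.54 AU

L = 16.0 × 3.828×10²⁶ = 6.12×10²⁷ W.
From T_eq⁴ = L(1−A)/(16πσd²): d = √[L(1−A)/(16πσT_eq⁴)].
d = √[6.12×10²⁷ × 0.50 / (16π × 5.67×10⁻⁸ × (183)⁴)] = 9.79×10¹¹ m = 6.54 AU.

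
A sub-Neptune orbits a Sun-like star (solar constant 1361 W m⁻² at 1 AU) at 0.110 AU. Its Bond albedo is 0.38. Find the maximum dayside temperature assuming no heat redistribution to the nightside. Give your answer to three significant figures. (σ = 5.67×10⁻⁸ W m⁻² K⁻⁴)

Flux at 0.110 AU: S = 1361/0.110² = 1.12×10⁵ W m⁻².
With no redistribution each surface element balances locally: S(1−A) = σT⁴.
T = [1.12×10⁵ × 0.62 / 5.67×10⁻⁸]^(1/4) = (1.23×10¹²)^(1/4) = 1050 K.

T_ss ≈ 1050 K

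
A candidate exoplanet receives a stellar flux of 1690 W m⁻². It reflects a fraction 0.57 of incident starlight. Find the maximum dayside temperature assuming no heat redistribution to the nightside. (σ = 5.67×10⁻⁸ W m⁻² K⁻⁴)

T_ss ≈ 336 K

With no redistribution each surface element balances locally: S(1−A) = σT⁴.
T = [1690 × 0.43 / 5.67×10⁻⁸]^(1/4) = (1.28×10¹⁰)^(1/4) = 336 K.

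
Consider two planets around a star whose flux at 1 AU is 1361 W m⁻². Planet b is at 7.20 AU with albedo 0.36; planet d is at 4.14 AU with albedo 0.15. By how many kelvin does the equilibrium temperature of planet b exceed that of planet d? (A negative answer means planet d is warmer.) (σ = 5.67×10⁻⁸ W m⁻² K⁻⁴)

T_eq = [S₀(1−A)/(4σd²)]^(1/4), so T ∝ (1−A)^(1/4) / √d.
T₁ = [1361×0.64/(4×5.67×10⁻⁸×7.20²)]^(1/4) = 92.78 K.
T₂ = [1361×0.85/(4×5.67×10⁻⁸×4.14²)]^(1/4) = 131.34 K.

ΔT ≈ -38.6 K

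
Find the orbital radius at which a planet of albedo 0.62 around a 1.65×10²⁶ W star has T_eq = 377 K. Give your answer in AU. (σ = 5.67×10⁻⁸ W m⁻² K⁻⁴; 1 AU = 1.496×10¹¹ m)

d ≈ 0.221 AU

From T_eq⁴ = L(1−A)/(16πσd²): d = √[L(1−A)/(16πσT_eq⁴)].
d = √[1.65×10²⁶ × 0.38 / (16π × 5.67×10⁻⁸ × (377)⁴)] = 3.30×10¹⁰ m = 0.221 AU.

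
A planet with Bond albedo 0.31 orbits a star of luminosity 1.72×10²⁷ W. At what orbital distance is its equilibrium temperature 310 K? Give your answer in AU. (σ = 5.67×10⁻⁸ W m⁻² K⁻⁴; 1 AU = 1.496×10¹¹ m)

From T_eq⁴ = L(1−A)/(16πσd²): d = √[L(1−A)/(16πσT_eq⁴)].
d = √[1.72×10²⁷ × 0.69 / (16π × 5.67×10⁻⁸ × (310)⁴)] = 2.12×10¹¹ m = 1.42 AU.

d ≈ 1.42 AU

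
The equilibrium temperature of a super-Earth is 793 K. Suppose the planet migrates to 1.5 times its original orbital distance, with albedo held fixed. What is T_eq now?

T_eq ∝ L^(1/4) · d^(−1/2).
T′ = 793 / 1.5^(1/2) = 647 K.

T_eq ≈ 647 K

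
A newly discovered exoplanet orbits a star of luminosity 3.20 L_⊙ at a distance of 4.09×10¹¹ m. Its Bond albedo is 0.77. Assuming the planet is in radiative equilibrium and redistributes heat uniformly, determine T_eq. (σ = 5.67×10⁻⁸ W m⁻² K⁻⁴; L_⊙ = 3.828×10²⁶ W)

L = 3.20 × 3.828×10²⁶ = 1.22×10²⁷ W.
Flux: S = L/(4πd²) = 1.22×10²⁷/(4π×(4.09×10¹¹)²) = 583 W m⁻².
Energy balance: absorbed = emitted ⇒ πR²·S(1−A) = 4πR²·σT_eq⁴, so T_eq⁴ = S(1−A)/(4σ).
T_eq = [583 × 0.23 / (4 × 5.67×10⁻⁸)]^(1/4) = (5.91×10⁸)^(1/4) = 156 K.

T_eq ≈ 156 K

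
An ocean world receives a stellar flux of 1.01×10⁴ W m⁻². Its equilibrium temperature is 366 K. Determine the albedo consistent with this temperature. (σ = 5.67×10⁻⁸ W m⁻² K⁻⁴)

From T_eq⁴ = S(1−A)/(4σ): 1−A = 4σT_eq⁴/S.
1−A = 4 × 5.67×10⁻⁸ × (366)⁴ / 1.01×10⁴ = 0.403.

A ≈ 0.60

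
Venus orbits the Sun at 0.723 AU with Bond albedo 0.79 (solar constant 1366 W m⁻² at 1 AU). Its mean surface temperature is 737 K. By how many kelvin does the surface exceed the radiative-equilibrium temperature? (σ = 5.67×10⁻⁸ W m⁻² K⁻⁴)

S = 1366/0.723² = 2613 W m⁻².
T_eq = [S(1−A)/(4σ)]^(1/4) = [2613×0.21/(4×5.67×10⁻⁸)]^(1/4) = 221.8 K.
ΔT = T_surf − T_eq = 737 − 221.8.

ΔT ≈ 515.2 K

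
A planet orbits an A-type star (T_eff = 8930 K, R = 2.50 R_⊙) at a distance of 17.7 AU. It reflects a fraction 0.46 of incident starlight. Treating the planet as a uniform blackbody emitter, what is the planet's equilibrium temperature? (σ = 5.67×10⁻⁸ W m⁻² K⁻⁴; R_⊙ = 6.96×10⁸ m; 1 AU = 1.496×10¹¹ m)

T_eq ≈ 139 K

R_⋆ = 2.50 × 6.96×10⁸ = 1.74×10⁹ m.
d = 17.7 AU = 2.65×10¹² m.
L = 4πR_⋆²σT_⋆⁴ = 4π(1.74×10⁹)² × 5.67×10⁻⁸ × (8930)⁴ = 1.37×10²⁸ W.
S = L/(4πd²) = 156 W m⁻².
Energy balance: absorbed = emitted ⇒ πR²·S(1−A) = 4πR²·σT_eq⁴, so T_eq⁴ = S(1−A)/(4σ).
T_eq = [156 × 0.54 / (4 × 5.67×10⁻⁸)]^(1/4) = (3.71×10⁸)^(1/4) = 139 K.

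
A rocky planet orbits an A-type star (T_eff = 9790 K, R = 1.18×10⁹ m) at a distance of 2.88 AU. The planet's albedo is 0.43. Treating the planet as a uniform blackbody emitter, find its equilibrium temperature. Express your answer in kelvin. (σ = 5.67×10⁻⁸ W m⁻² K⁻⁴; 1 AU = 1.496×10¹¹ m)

T_eq ≈ 315 K

d = 2.88 AU = 4.31×10¹¹ m.
L = 4πR_⋆²σT_⋆⁴ = 4π(1.18×10⁹)² × 5.67×10⁻⁸ × (9790)⁴ = 9.11×10²⁷ W.
S = L/(4πd²) = 3910 W m⁻².
Energy balance: absorbed = emitted ⇒ πR²·S(1−A) = 4πR²·σT_eq⁴, so T_eq⁴ = S(1−A)/(4σ).
T_eq = [3910 × 0.57 / (4 × 5.67×10⁻⁸)]^(1/4) = (9.82×10⁹)^(1/4) = 315 K.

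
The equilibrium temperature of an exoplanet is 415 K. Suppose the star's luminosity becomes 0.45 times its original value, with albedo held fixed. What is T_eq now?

T_eq ≈ 340 K

T_eq ∝ L^(1/4) · d^(−1/2).
T′ = 415 × 0.45^(1/4) = 340 K.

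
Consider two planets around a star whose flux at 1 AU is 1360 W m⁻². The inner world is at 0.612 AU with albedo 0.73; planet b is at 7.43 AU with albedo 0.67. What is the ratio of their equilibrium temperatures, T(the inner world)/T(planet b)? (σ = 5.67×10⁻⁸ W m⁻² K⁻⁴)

T₁/T₂ ≈ 3.314

T_eq = [S₀(1−A)/(4σd²)]^(1/4), so T ∝ (1−A)^(1/4) / √d.
T₁ = [1360×0.27/(4×5.67×10⁻⁸×0.612²)]^(1/4) = 256.41 K.
T₂ = [1360×0.33/(4×5.67×10⁻⁸×7.43²)]^(1/4) = 77.38 K.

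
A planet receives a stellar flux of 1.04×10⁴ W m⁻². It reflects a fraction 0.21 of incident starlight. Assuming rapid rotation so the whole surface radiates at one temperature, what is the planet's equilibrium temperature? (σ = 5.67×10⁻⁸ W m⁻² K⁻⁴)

T_eq ≈ 436 K

Energy balance: absorbed = emitted ⇒ πR²·S(1−A) = 4πR²·σT_eq⁴, so T_eq⁴ = S(1−A)/(4σ).
T_eq = [1.04×10⁴ × 0.79 / (4 × 5.67×10⁻⁸)]^(1/4) = (3.62×10¹⁰)^(1/4) = 436 K.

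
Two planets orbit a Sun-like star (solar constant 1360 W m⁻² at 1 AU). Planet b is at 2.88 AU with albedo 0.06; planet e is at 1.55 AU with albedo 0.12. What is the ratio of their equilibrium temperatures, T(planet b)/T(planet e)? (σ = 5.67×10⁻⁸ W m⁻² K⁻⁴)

T₁/T₂ ≈ 0.746

T_eq = [S₀(1−A)/(4σd²)]^(1/4), so T ∝ (1−A)^(1/4) / √d.
T₁ = [1360×0.94/(4×5.67×10⁻⁸×2.88²)]^(1/4) = 161.46 K.
T₂ = [1360×0.88/(4×5.67×10⁻⁸×1.55²)]^(1/4) = 216.49 K.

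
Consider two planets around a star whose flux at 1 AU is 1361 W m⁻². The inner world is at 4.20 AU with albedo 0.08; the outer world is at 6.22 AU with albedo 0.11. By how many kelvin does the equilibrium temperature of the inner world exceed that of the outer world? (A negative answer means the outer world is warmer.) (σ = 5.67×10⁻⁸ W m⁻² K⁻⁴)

ΔT ≈ 24.6 K

T_eq = [S₀(1−A)/(4σd²)]^(1/4), so T ∝ (1−A)^(1/4) / √d.
T₁ = [1361×0.92/(4×5.67×10⁻⁸×4.20²)]^(1/4) = 133.01 K.
T₂ = [1361×0.89/(4×5.67×10⁻⁸×6.22²)]^(1/4) = 108.39 K.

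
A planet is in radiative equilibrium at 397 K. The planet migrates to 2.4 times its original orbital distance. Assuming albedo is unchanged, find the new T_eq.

T_eq ≈ 256 K

T_eq ∝ L^(1/4) · d^(−1/2).
T′ = 397 / 2.4^(1/2) = 256 K.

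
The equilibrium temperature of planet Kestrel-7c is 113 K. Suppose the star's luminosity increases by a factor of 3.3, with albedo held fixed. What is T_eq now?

T_eq ∝ L^(1/4) · d^(−1/2).
T′ = 113 × 3.3^(1/4) = 152 K.

T_eq ≈ 152 K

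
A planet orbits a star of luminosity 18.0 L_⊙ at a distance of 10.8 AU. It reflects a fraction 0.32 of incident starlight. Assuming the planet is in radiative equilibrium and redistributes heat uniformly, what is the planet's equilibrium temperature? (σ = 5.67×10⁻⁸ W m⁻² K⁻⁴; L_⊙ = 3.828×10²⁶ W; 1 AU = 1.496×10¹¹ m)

T_eq ≈ 158 K

d = 10.8 AU = 1.62×10¹² m.
L = 18.0 × 3.828×10²⁶ = 6.89×10²⁷ W.
Flux: S = L/(4πd²) = 6.89×10²⁷/(4π×(1.62×10¹²)²) = 210 W m⁻².
Energy balance: absorbed = emitted ⇒ πR²·S(1−A) = 4πR²·σT_eq⁴, so T_eq⁴ = S(1−A)/(4σ).
T_eq = [210 × 0.68 / (4 × 5.67×10⁻⁸)]^(1/4) = (6.30×10⁸)^(1/4) = 158 K.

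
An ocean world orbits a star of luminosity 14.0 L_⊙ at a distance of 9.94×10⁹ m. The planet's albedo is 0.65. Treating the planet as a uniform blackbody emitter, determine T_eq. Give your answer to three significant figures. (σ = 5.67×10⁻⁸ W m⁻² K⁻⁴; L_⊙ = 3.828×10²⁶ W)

L = 14.0 × 3.828×10²⁶ = 5.36×10²⁷ W.
Flux: S = L/(4πd²) = 5.36×10²⁷/(4π×(9.94×10⁹)²) = 4.32×10⁶ W m⁻².
Energy balance: absorbed = emitted ⇒ πR²·S(1−A) = 4πR²·σT_eq⁴, so T_eq⁴ = S(1−A)/(4σ).
T_eq = [4.32×10⁶ × 0.35 / (4 × 5.67×10⁻⁸)]^(1/4) = (6.66×10¹²)^(1/4) = 1610 K.

T_eq ≈ 1610 K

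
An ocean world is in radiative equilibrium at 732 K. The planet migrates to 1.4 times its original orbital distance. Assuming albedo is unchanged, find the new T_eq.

T_eq ∝ L^(1/4) · d^(−1/2).
T′ = 732 / 1.4^(1/2) = 619 K.

T_eq ≈ 619 K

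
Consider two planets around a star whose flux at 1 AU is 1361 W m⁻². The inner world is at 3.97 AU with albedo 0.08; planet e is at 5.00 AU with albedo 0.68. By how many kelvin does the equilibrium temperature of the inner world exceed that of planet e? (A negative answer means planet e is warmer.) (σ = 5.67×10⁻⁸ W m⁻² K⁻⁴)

T_eq = [S₀(1−A)/(4σd²)]^(1/4), so T ∝ (1−A)^(1/4) / √d.
T₁ = [1361×0.92/(4×5.67×10⁻⁸×3.97²)]^(1/4) = 136.81 K.
T₂ = [1361×0.32/(4×5.67×10⁻⁸×5.00²)]^(1/4) = 93.62 K.

ΔT ≈ 43.2 K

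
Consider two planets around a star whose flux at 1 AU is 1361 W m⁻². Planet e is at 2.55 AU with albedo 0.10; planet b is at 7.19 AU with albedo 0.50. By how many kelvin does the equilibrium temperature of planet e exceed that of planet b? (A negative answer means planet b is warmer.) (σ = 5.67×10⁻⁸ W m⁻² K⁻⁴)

ΔT ≈ 82.5 K

T_eq = [S₀(1−A)/(4σd²)]^(1/4), so T ∝ (1−A)^(1/4) / √d.
T₁ = [1361×0.90/(4×5.67×10⁻⁸×2.55²)]^(1/4) = 169.76 K.
T₂ = [1361×0.50/(4×5.67×10⁻⁸×7.19²)]^(1/4) = 87.28 K.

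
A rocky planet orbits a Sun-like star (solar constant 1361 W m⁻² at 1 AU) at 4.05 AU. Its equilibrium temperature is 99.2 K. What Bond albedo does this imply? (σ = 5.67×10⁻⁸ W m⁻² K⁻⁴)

Flux at 4.05 AU: S = 1361/4.05² = 83.0 W m⁻².
From T_eq⁴ = S(1−A)/(4σ): 1−A = 4σT_eq⁴/S.
1−A = 4 × 5.67×10⁻⁸ × (99.2)⁴ / 83.0 = 0.265.

A ≈ 0.74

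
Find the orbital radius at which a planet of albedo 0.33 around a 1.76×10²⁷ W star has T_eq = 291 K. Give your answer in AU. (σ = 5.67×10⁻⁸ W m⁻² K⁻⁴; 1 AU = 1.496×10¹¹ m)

d ≈ 1.61 AU

From T_eq⁴ = L(1−A)/(16πσd²): d = √[L(1−A)/(16πσT_eq⁴)].
d = √[1.76×10²⁷ × 0.67 / (16π × 5.67×10⁻⁸ × (291)⁴)] = 2.40×10¹¹ m = 1.61 AU.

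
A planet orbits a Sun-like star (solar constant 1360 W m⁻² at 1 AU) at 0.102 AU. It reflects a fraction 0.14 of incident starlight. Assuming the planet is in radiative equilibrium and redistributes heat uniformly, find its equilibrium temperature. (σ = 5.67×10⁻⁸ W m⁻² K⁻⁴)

Flux at 0.102 AU: S = 1360/0.102² = 1.31×10⁵ W m⁻².
Energy balance: absorbed = emitted ⇒ πR²·S(1−A) = 4πR²·σT_eq⁴, so T_eq⁴ = S(1−A)/(4σ).
T_eq = [1.31×10⁵ × 0.86 / (4 × 5.67×10⁻⁸)]^(1/4) = (4.96×10¹¹)^(1/4) = 839 K.

T_eq ≈ 839 K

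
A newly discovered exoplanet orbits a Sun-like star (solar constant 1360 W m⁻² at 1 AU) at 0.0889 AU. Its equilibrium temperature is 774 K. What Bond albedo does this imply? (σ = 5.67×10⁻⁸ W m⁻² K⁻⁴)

Flux at 0.0889 AU: S = 1360/0.0889² = 1.72×10⁵ W m⁻².
From T_eq⁴ = S(1−A)/(4σ): 1−A = 4σT_eq⁴/S.
1−A = 4 × 5.67×10⁻⁸ × (774)⁴ / 1.72×10⁵ = 0.473.

A ≈ 0.53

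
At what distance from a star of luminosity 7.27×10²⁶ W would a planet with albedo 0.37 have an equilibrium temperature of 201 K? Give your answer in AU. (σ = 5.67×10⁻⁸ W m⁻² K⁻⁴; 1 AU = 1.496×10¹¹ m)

From T_eq⁴ = L(1−A)/(16πσd²): d = √[L(1−A)/(16πσT_eq⁴)].
d = √[7.27×10²⁶ × 0.63 / (16π × 5.67×10⁻⁸ × (201)⁴)] = 3.14×10¹¹ m = 2.10 AU.

d ≈ 2.10 AU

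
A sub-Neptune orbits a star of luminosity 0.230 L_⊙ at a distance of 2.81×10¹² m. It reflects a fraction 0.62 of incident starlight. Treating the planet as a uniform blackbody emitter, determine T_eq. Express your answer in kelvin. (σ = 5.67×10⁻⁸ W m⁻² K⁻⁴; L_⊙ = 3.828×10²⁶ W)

L = 0.230 × 3.828×10²⁶ = 8.80×10²⁵ W.
Flux: S = L/(4πd²) = 8.80×10²⁵/(4π×(2.81×10¹²)²) = 0.887 W m⁻².
Energy balance: absorbed = emitted ⇒ πR²·S(1−A) = 4πR²·σT_eq⁴, so T_eq⁴ = S(1−A)/(4σ).
T_eq = [0.887 × 0.38 / (4 × 5.67×10⁻⁸)]^(1/4) = (1.49×10⁶)^(1/4) = 34.9 K.

T_eq ≈ 34.9 K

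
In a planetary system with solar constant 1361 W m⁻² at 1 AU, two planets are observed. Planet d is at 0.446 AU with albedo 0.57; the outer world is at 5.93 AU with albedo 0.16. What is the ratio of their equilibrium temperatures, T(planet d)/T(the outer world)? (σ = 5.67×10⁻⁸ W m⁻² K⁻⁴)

T₁/T₂ ≈ 3.084

T_eq = [S₀(1−A)/(4σd²)]^(1/4), so T ∝ (1−A)^(1/4) / √d.
T₁ = [1361×0.43/(4×5.67×10⁻⁸×0.446²)]^(1/4) = 337.48 K.
T₂ = [1361×0.84/(4×5.67×10⁻⁸×5.93²)]^(1/4) = 109.42 K.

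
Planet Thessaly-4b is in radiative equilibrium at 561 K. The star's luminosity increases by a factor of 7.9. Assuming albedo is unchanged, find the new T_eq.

T_eq ≈ 941 K

T_eq ∝ L^(1/4) · d^(−1/2).
T′ = 561 × 7.9^(1/4) = 941 K.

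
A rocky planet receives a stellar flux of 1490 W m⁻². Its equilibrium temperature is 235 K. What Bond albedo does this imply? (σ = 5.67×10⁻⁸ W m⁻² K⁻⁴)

From T_eq⁴ = S(1−A)/(4σ): 1−A = 4σT_eq⁴/S.
1−A = 4 × 5.67×10⁻⁸ × (235)⁴ / 1490 = 0.464.

A ≈ 0.54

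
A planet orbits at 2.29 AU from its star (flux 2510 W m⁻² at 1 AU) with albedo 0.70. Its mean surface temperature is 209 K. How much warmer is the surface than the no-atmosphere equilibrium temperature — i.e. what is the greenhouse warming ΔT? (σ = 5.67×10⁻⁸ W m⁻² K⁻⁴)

ΔT ≈ 50.4 K

S = 2510/2.29² = 478.6 W m⁻².
T_eq = [S(1−A)/(4σ)]^(1/4) = [478.6×0.30/(4×5.67×10⁻⁸)]^(1/4) = 158.6 K.
ΔT = T_surf − T_eq = 209 − 158.6.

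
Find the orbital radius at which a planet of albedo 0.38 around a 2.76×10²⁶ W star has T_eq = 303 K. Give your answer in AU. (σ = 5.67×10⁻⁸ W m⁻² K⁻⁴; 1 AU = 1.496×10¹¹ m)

d ≈ 0.564 AU

From T_eq⁴ = L(1−A)/(16πσd²): d = √[L(1−A)/(16πσT_eq⁴)].
d = √[2.76×10²⁶ × 0.62 / (16π × 5.67×10⁻⁸ × (303)⁴)] = 8.44×10¹⁰ m = 0.564 AU.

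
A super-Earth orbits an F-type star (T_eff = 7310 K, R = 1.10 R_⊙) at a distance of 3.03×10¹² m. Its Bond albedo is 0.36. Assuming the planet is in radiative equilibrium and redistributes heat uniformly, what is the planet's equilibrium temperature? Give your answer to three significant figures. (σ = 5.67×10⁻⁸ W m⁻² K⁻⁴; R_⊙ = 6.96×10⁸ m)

R_⋆ = 1.10 × 6.96×10⁸ = 7.66×10⁸ m.
L = 4πR_⋆²σT_⋆⁴ = 4π(7.66×10⁸)² × 5.67×10⁻⁸ × (7310)⁴ = 1.19×10²⁷ W.
S = L/(4πd²) = 10.3 W m⁻².
Energy balance: absorbed = emitted ⇒ πR²·S(1−A) = 4πR²·σT_eq⁴, so T_eq⁴ = S(1−A)/(4σ).
T_eq = [10.3 × 0.64 / (4 × 5.67×10⁻⁸)]^(1/4) = (2.92×10⁷)^(1/4) = 73.5 K.

T_eq ≈ 73.5 K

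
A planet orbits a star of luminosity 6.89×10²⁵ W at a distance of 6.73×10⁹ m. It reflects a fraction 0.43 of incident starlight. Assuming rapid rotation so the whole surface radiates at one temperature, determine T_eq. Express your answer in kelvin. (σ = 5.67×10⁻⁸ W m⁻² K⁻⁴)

Flux: S = L/(4πd²) = 6.89×10²⁵/(4π×(6.73×10⁹)²) = 1.21×10⁵ W m⁻².
Energy balance: absorbed = emitted ⇒ πR²·S(1−A) = 4πR²·σT_eq⁴, so T_eq⁴ = S(1−A)/(4σ).
T_eq = [1.21×10⁵ × 0.57 / (4 × 5.67×10⁻⁸)]^(1/4) = (3.04×10¹¹)^(1/4) = 743 K.

T_eq ≈ 743 K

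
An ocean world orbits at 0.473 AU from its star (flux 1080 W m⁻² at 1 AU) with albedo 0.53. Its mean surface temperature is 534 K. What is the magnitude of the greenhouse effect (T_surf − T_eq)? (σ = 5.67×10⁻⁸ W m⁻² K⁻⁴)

S = 1080/0.473² = 4827 W m⁻².
T_eq = [S(1−A)/(4σ)]^(1/4) = [4827×0.47/(4×5.67×10⁻⁸)]^(1/4) = 316.3 K.
ΔT = T_surf − T_eq = 534 − 316.3.

ΔT ≈ 217.7 K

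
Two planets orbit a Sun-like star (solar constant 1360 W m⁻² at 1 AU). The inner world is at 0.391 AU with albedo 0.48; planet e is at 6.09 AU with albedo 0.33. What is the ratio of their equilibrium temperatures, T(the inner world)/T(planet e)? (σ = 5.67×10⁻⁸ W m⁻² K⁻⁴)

T_eq = [S₀(1−A)/(4σd²)]^(1/4), so T ∝ (1−A)^(1/4) / √d.
T₁ = [1360×0.52/(4×5.67×10⁻⁸×0.391²)]^(1/4) = 377.91 K.
T₂ = [1360×0.67/(4×5.67×10⁻⁸×6.09²)]^(1/4) = 102.02 K.

T₁/T₂ ≈ 3.704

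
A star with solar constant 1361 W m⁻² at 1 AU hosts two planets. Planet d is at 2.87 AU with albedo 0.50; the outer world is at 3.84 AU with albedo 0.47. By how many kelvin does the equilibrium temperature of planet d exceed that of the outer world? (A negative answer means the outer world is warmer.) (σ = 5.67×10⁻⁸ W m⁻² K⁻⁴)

ΔT ≈ 17.0 K

T_eq = [S₀(1−A)/(4σd²)]^(1/4), so T ∝ (1−A)^(1/4) / √d.
T₁ = [1361×0.50/(4×5.67×10⁻⁸×2.87²)]^(1/4) = 138.15 K.
T₂ = [1361×0.53/(4×5.67×10⁻⁸×3.84²)]^(1/4) = 121.19 K.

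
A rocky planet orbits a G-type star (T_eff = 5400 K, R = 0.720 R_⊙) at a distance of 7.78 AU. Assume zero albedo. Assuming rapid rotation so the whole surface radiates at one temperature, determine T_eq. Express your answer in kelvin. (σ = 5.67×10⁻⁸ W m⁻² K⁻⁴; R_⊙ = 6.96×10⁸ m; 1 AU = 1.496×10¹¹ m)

T_eq ≈ 79.2 K

R_⋆ = 0.720 × 6.96×10⁸ = 5.01×10⁸ m.
d = 7.78 AU = 1.16×10¹² m.
L = 4πR_⋆²σT_⋆⁴ = 4π(5.01×10⁸)² × 5.67×10⁻⁸ × (5400)⁴ = 1.52×10²⁶ W.
S = L/(4πd²) = 8.94 W m⁻².
Energy balance: absorbed = emitted ⇒ πR²·S(1−A) = 4πR²·σT_eq⁴, so T_eq⁴ = S(1−A)/(4σ).
T_eq = [8.94 × 1.00 / (4 × 5.67×10⁻⁸)]^(1/4) = (3.94×10⁷)^(1/4) = 79.2 K.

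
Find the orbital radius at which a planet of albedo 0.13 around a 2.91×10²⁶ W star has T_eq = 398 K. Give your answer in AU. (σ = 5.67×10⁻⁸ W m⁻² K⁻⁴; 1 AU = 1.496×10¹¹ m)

From T_eq⁴ = L(1−A)/(16πσd²): d = √[L(1−A)/(16πσT_eq⁴)].
d = √[2.91×10²⁶ × 0.87 / (16π × 5.67×10⁻⁸ × (398)⁴)] = 5.95×10¹⁰ m = 0.398 AU.

d ≈ 0.398 AU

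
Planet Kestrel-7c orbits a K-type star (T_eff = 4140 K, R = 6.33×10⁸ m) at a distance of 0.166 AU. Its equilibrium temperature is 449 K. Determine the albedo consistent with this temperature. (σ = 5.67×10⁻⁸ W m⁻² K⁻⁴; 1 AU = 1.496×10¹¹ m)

d = 0.166 AU = 2.48×10¹⁰ m.
L = 4πR_⋆²σT_⋆⁴ = 4π(6.33×10⁸)² × 5.67×10⁻⁸ × (4140)⁴ = 8.39×10²⁵ W.
S = L/(4πd²) = 1.08×10⁴ W m⁻².
From T_eq⁴ = S(1−A)/(4σ): 1−A = 4σT_eq⁴/S.
1−A = 4 × 5.67×10⁻⁸ × (449)⁴ / 1.08×10⁴ = 0.852.

A ≈ 0.15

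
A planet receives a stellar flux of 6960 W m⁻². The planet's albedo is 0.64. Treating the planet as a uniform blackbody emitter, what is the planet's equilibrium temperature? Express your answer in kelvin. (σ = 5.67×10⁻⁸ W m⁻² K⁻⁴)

T_eq ≈ 324 K

Energy balance: absorbed = emitted ⇒ πR²·S(1−A) = 4πR²·σT_eq⁴, so T_eq⁴ = S(1−A)/(4σ).
T_eq = [6960 × 0.36 / (4 × 5.67×10⁻⁸)]^(1/4) = (1.10×10¹⁰)^(1/4) = 324 K.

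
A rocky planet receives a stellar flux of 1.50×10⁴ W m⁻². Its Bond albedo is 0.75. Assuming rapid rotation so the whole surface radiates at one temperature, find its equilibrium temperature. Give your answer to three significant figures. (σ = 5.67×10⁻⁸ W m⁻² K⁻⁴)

Energy balance: absorbed = emitted ⇒ πR²·S(1−A) = 4πR²·σT_eq⁴, so T_eq⁴ = S(1−A)/(4σ).
T_eq = [1.50×10⁴ × 0.25 / (4 × 5.67×10⁻⁸)]^(1/4) = (1.65×10¹⁰)^(1/4) = 359 K.

T_eq ≈ 359 K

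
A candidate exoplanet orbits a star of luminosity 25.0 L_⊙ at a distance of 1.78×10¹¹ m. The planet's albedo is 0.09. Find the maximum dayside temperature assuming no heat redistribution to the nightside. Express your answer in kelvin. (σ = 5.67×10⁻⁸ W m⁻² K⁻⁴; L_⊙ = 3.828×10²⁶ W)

L = 25.0 × 3.828×10²⁶ = 9.57×10²⁷ W.
Flux: S = L/(4πd²) = 9.57×10²⁷/(4π×(1.78×10¹¹)²) = 2.40×10⁴ W m⁻².
With no redistribution each surface element balances locally: S(1−A) = σT⁴.
T = [2.40×10⁴ × 0.91 / 5.67×10⁻⁸]^(1/4) = (3.86×10¹¹)^(1/4) = 788 K.

T_ss ≈ 788 K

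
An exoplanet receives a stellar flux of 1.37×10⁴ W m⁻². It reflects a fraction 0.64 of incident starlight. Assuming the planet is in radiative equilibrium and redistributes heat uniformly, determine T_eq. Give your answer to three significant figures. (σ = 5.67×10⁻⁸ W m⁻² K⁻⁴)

T_eq ≈ 384 K

Energy balance: absorbed = emitted ⇒ πR²·S(1−A) = 4πR²·σT_eq⁴, so T_eq⁴ = S(1−A)/(4σ).
T_eq = [1.37×10⁴ × 0.36 / (4 × 5.67×10⁻⁸)]^(1/4) = (2.17×10¹⁰)^(1/4) = 384 K.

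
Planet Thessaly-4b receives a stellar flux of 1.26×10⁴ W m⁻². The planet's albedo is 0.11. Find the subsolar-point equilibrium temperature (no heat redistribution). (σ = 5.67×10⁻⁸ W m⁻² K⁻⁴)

T_ss ≈ 667 K

At the subsolar point the surface absorbs S(1−A) and emits σT⁴ per unit area — no factor of 4, since only the local patch is in balance.
T = [1.26×10⁴ × 0.89 / 5.67×10⁻⁸]^(1/4) = (1.98×10¹¹)^(1/4) = 667 K.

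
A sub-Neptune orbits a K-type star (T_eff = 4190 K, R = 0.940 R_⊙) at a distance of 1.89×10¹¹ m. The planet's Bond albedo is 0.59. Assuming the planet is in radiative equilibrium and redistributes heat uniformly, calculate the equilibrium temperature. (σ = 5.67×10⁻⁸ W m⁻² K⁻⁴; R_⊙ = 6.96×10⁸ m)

R_⋆ = 0.940 × 6.96×10⁸ = 6.54×10⁸ m.
L = 4πR_⋆²σT_⋆⁴ = 4π(6.54×10⁸)² × 5.67×10⁻⁸ × (4190)⁴ = 9.40×10²⁵ W.
S = L/(4πd²) = 209 W m⁻².
Energy balance: absorbed = emitted ⇒ πR²·S(1−A) = 4πR²·σT_eq⁴, so T_eq⁴ = S(1−A)/(4σ).
T_eq = [209 × 0.41 / (4 × 5.67×10⁻⁸)]^(1/4) = (3.79×10⁸)^(1/4) = 139 K.

T_eq ≈ 139 K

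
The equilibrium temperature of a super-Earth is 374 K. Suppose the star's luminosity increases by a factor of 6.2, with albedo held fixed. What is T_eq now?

T_eq ≈ 590 K

T_eq ∝ L^(1/4) · d^(−1/2).
T′ = 374 × 6.2^(1/4) = 590 K.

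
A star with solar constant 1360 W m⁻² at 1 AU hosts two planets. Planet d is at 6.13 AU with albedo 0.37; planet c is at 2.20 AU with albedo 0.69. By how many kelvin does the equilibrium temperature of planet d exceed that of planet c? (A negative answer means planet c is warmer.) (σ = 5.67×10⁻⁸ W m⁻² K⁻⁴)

T_eq = [S₀(1−A)/(4σd²)]^(1/4), so T ∝ (1−A)^(1/4) / √d.
T₁ = [1360×0.63/(4×5.67×10⁻⁸×6.13²)]^(1/4) = 100.13 K.
T₂ = [1360×0.31/(4×5.67×10⁻⁸×2.20²)]^(1/4) = 139.99 K.

ΔT ≈ -39.9 K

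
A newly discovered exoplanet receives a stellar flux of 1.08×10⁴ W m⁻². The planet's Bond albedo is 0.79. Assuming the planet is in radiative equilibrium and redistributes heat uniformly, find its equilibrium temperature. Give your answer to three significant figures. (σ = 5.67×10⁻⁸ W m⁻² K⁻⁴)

Energy balance: absorbed = emitted ⇒ πR²·S(1−A) = 4πR²·σT_eq⁴, so T_eq⁴ = S(1−A)/(4σ).
T_eq = [1.08×10⁴ × 0.21 / (4 × 5.67×10⁻⁸)]^(1/4) = (1.00×10¹⁰)^(1/4) = 316 K.

T_eq ≈ 316 K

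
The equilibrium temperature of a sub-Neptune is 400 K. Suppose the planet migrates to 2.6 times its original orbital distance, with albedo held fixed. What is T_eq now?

T_eq ≈ 248 K

T_eq ∝ L^(1/4) · d^(−1/2).
T′ = 400 / 2.6^(1/2) = 248 K.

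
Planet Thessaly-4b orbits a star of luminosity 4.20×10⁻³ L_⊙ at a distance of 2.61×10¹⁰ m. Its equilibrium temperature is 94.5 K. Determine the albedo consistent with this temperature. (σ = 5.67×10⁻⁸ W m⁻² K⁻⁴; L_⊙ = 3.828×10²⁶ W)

L = 4.20×10⁻³ × 3.828×10²⁶ = 1.61×10²⁴ W.
Flux: S = L/(4πd²) = 1.61×10²⁴/(4π×(2.61×10¹⁰)²) = 188 W m⁻².
From T_eq⁴ = S(1−A)/(4σ): 1−A = 4σT_eq⁴/S.
1−A = 4 × 5.67×10⁻⁸ × (94.5)⁴ / 188 = 0.096.

A ≈ 0.90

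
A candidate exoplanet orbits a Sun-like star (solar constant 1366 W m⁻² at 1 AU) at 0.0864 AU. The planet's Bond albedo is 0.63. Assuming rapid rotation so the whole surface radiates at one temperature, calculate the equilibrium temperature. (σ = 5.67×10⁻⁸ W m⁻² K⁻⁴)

T_eq ≈ 739 K

Flux at 0.0864 AU: S = 1366/0.0864² = 1.83×10⁵ W m⁻².
Energy balance: absorbed = emitted ⇒ πR²·S(1−A) = 4πR²·σT_eq⁴, so T_eq⁴ = S(1−A)/(4σ).
T_eq = [1.83×10⁵ × 0.37 / (4 × 5.67×10⁻⁸)]^(1/4) = (2.99×10¹¹)^(1/4) = 739 K.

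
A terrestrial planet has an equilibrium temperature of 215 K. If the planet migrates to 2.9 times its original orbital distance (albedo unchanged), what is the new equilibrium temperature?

T_eq ≈ 126 K

T_eq ∝ L^(1/4) · d^(−1/2).
T′ = 215 / 2.9^(1/2) = 126 K.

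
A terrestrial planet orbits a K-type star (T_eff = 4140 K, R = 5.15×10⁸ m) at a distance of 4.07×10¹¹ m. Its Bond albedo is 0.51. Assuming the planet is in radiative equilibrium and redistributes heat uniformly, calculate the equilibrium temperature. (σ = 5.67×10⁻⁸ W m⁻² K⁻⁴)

T_eq ≈ 87.1 K

L = 4πR_⋆²σT_⋆⁴ = 4π(5.15×10⁸)² × 5.67×10⁻⁸ × (4140)⁴ = 5.55×10²⁵ W.
S = L/(4πd²) = 26.7 W m⁻².
Energy balance: absorbed = emitted ⇒ πR²·S(1−A) = 4πR²·σT_eq⁴, so T_eq⁴ = S(1−A)/(4σ).
T_eq = [26.7 × 0.49 / (4 × 5.67×10⁻⁸)]^(1/4) = (5.76×10⁷)^(1/4) = 87.1 K.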